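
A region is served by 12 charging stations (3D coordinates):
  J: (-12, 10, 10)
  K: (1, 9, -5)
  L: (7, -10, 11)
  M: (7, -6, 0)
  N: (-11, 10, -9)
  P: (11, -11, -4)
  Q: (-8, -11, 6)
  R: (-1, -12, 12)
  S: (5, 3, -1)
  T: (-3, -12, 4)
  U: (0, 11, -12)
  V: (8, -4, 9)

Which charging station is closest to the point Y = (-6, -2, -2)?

T

Since √ is increasing, it suffices to compare squared distances:
|YJ|² = (-6−(-12))² + (-2−10)² + (-2−10)² = 36 + 144 + 144 = 324
|YK|² = (-6−1)² + (-2−9)² + (-2−(-5))² = 49 + 121 + 9 = 179
|YL|² = (-6−7)² + (-2−(-10))² + (-2−11)² = 169 + 64 + 169 = 402
|YM|² = (-6−7)² + (-2−(-6))² + (-2−0)² = 169 + 16 + 4 = 189
|YN|² = (-6−(-11))² + (-2−10)² + (-2−(-9))² = 25 + 144 + 49 = 218
|YP|² = (-6−11)² + (-2−(-11))² + (-2−(-4))² = 289 + 81 + 4 = 374
|YQ|² = (-6−(-8))² + (-2−(-11))² + (-2−6)² = 4 + 81 + 64 = 149
|YR|² = (-6−(-1))² + (-2−(-12))² + (-2−12)² = 25 + 100 + 196 = 321
|YS|² = (-6−5)² + (-2−3)² + (-2−(-1))² = 121 + 25 + 1 = 147
|YT|² = (-6−(-3))² + (-2−(-12))² + (-2−4)² = 9 + 100 + 36 = 145
|YU|² = (-6−0)² + (-2−11)² + (-2−(-12))² = 36 + 169 + 100 = 305
|YV|² = (-6−8)² + (-2−(-4))² + (-2−9)² = 196 + 4 + 121 = 321
T is nearest.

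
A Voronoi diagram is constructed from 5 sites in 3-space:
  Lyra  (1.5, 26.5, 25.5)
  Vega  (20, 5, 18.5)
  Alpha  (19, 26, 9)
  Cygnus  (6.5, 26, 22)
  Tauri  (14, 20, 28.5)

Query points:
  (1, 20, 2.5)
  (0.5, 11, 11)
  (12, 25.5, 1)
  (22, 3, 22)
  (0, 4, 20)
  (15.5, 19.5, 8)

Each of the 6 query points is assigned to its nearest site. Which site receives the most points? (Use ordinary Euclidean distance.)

Alpha

(1, 20, 2.5) — d² to each: Lyra:571.5, Vega:842, Alpha:402.25, Cygnus:446.5, Tauri:845 → nearest is Alpha
(0.5, 11, 11) — d² to each: Lyra:451.5, Vega:472.5, Alpha:571.25, Cygnus:382, Tauri:569.5 → nearest is Cygnus
(12, 25.5, 1) — d² to each: Lyra:711.5, Vega:790.5, Alpha:113.25, Cygnus:471.5, Tauri:790.5 → nearest is Alpha
(22, 3, 22) — d² to each: Lyra:984.75, Vega:20.25, Alpha:707, Cygnus:769.25, Tauri:395.25 → nearest is Vega
(0, 4, 20) — d² to each: Lyra:538.75, Vega:403.25, Alpha:966, Cygnus:530.25, Tauri:524.25 → nearest is Vega
(15.5, 19.5, 8) — d² to each: Lyra:551.25, Vega:340.75, Alpha:55.5, Cygnus:319.25, Tauri:422.75 → nearest is Alpha
Tally — Vega:2, Alpha:3, Cygnus:1. Alpha captures the most (3).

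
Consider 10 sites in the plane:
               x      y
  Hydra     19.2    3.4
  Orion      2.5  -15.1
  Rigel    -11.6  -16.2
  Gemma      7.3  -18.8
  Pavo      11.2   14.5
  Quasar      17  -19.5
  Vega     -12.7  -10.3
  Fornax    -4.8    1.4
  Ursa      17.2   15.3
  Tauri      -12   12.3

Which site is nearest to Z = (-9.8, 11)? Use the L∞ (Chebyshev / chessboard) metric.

d(Z, Hydra) = max(29, 7.6) = 29
d(Z, Orion) = max(12.3, 26.1) = 26.1
d(Z, Rigel) = max(1.8, 27.2) = 27.2
d(Z, Gemma) = max(17.1, 29.8) = 29.8
d(Z, Pavo) = max(21, 3.5) = 21
d(Z, Quasar) = max(26.8, 30.5) = 30.5
d(Z, Vega) = max(2.9, 21.3) = 21.3
d(Z, Fornax) = max(5, 9.6) = 9.6
d(Z, Ursa) = max(27, 4.3) = 27
d(Z, Tauri) = max(2.2, 1.3) = 2.2
The smallest is to Tauri, so Z lies in the Voronoi region of Tauri.

Tauri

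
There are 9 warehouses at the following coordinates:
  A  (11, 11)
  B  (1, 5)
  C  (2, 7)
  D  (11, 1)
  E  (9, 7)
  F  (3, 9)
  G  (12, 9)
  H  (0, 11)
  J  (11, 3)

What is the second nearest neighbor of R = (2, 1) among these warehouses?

C

Compare squared distances (the ordering matches that of the actual distances):
|RA|² = 81 + 100 = 181
|RB|² = 1 + 16 = 17
|RC|² = 0 + 36 = 36
|RD|² = 81 + 0 = 81
|RE|² = 49 + 36 = 85
|RF|² = 1 + 64 = 65
|RG|² = 100 + 64 = 164
|RH|² = 4 + 100 = 104
|RJ|² = 81 + 4 = 85
Sorted ascending: B, C, F, … — the second-nearest is C.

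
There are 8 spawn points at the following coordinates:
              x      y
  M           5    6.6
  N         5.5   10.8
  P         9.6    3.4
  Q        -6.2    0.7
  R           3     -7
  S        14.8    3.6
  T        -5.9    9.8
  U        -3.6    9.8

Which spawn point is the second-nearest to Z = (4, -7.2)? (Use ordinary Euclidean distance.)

P

Squared Euclidean distances:
|ZM|² = (4−5)² + (-7.2−6.6)² = 1 + 190.44 = 191.44
|ZN|² = (4−5.5)² + (-7.2−10.8)² = 2.25 + 324 = 326.25
|ZP|² = (4−9.6)² + (-7.2−3.4)² = 31.36 + 112.36 = 143.72
|ZQ|² = (4−(-6.2))² + (-7.2−0.7)² = 104.04 + 62.41 = 166.45
|ZR|² = (4−3)² + (-7.2−(-7))² = 1 + 0.04 = 1.04
|ZS|² = (4−14.8)² + (-7.2−3.6)² = 116.64 + 116.64 = 233.28
|ZT|² = (4−(-5.9))² + (-7.2−9.8)² = 98.01 + 289 = 387.01
|ZU|² = (4−(-3.6))² + (-7.2−9.8)² = 57.76 + 289 = 346.76
Sorted ascending: R, P, Q, … — the second-nearest is P.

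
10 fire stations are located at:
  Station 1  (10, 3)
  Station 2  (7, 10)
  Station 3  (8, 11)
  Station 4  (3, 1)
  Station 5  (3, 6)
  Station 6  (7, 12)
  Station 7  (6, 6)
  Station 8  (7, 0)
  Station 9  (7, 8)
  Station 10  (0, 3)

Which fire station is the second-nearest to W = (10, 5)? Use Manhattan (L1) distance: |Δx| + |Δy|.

d(W, Station 1) = 0 + 2 = 2
d(W, Station 2) = 3 + 5 = 8
d(W, Station 3) = 2 + 6 = 8
d(W, Station 4) = 7 + 4 = 11
d(W, Station 5) = 7 + 1 = 8
d(W, Station 6) = 3 + 7 = 10
d(W, Station 7) = 4 + 1 = 5
d(W, Station 8) = 3 + 5 = 8
d(W, Station 9) = 3 + 3 = 6
d(W, Station 10) = 10 + 2 = 12
Sorted ascending: Station 1, Station 7, Station 9, … — the second-nearest is Station 7.

Station 7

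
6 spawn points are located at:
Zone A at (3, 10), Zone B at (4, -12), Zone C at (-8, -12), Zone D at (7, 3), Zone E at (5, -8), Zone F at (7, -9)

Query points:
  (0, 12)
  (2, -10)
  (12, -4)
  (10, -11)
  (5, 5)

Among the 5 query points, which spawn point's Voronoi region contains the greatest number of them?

(0, 12) — d² to each: Zone A:13, Zone B:592, Zone C:640, Zone D:130, Zone E:425, Zone F:490 → nearest is Zone A
(2, -10) — d² to each: Zone A:401, Zone B:8, Zone C:104, Zone D:194, Zone E:13, Zone F:26 → nearest is Zone B
(12, -4) — d² to each: Zone A:277, Zone B:128, Zone C:464, Zone D:74, Zone E:65, Zone F:50 → nearest is Zone F
(10, -11) — d² to each: Zone A:490, Zone B:37, Zone C:325, Zone D:205, Zone E:34, Zone F:13 → nearest is Zone F
(5, 5) — d² to each: Zone A:29, Zone B:290, Zone C:458, Zone D:8, Zone E:169, Zone F:200 → nearest is Zone D
Tally — Zone A:1, Zone B:1, Zone D:1, Zone F:2. Zone F captures the most (2).

Zone F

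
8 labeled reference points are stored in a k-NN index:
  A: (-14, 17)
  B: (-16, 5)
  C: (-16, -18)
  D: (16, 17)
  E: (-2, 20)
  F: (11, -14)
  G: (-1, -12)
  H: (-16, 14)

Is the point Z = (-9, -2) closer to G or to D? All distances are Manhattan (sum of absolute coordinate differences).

d(Z,G) = |-9−(-1)| + |-2−(-12)| = 8 + 10 = 18
d(Z,D) = |-9−16| + |-2−17| = 25 + 19 = 44
18 < 44, so G is closer.

G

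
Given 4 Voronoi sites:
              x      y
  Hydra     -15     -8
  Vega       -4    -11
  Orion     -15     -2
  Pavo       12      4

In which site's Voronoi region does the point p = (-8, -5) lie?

Since √ is increasing, it suffices to compare squared distances:
d²(p, Hydra) = (-8−(-15))² + (-5−(-8))² = 49 + 9 = 58
d²(p, Vega) = (-8−(-4))² + (-5−(-11))² = 16 + 36 = 52
d²(p, Orion) = (-8−(-15))² + (-5−(-2))² = 49 + 9 = 58
d²(p, Pavo) = (-8−12)² + (-5−4)² = 400 + 81 = 481
Minimum is at Vega.

Vega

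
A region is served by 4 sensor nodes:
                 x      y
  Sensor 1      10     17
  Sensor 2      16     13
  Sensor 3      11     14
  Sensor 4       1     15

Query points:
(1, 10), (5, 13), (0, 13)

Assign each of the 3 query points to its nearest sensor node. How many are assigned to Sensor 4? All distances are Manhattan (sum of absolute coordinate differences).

(1, 10) — d to each: Sensor 1:16, Sensor 2:18, Sensor 3:14, Sensor 4:5 → nearest is Sensor 4
(5, 13) — d to each: Sensor 1:9, Sensor 2:11, Sensor 3:7, Sensor 4:6 → nearest is Sensor 4
(0, 13) — d to each: Sensor 1:14, Sensor 2:16, Sensor 3:12, Sensor 4:3 → nearest is Sensor 4
3 of the 3 points have Sensor 4 as nearest.

3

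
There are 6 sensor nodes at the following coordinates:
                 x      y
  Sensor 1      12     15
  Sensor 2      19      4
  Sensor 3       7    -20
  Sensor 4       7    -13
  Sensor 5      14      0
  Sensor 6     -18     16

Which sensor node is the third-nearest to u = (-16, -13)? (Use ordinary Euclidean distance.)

Squared Euclidean distances:
d²(u, Sensor 1) = (-16−12)² + (-13−15)² = 784 + 784 = 1568
d²(u, Sensor 2) = (-16−19)² + (-13−4)² = 1225 + 289 = 1514
d²(u, Sensor 3) = (-16−7)² + (-13−(-20))² = 529 + 49 = 578
d²(u, Sensor 4) = (-16−7)² + (-13−(-13))² = 529 + 0 = 529
d²(u, Sensor 5) = (-16−14)² + (-13−0)² = 900 + 169 = 1069
d²(u, Sensor 6) = (-16−(-18))² + (-13−16)² = 4 + 841 = 845
Sorted ascending: Sensor 4, Sensor 3, Sensor 6, Sensor 5, … — the third-nearest is Sensor 6.

Sensor 6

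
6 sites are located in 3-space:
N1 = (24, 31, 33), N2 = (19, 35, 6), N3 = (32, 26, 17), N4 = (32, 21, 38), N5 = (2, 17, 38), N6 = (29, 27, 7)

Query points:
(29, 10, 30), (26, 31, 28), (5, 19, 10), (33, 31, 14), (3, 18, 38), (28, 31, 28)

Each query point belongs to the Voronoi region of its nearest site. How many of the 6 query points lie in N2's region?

(29, 10, 30) — d² to each: N1:475, N2:1301, N3:434, N4:194, N5:842, N6:818 → nearest is N4
(26, 31, 28) — d² to each: N1:29, N2:549, N3:182, N4:236, N5:872, N6:466 → nearest is N1
(5, 19, 10) — d² to each: N1:1034, N2:468, N3:827, N4:1517, N5:797, N6:649 → nearest is N2
(33, 31, 14) — d² to each: N1:442, N2:276, N3:35, N4:677, N5:1733, N6:81 → nearest is N3
(3, 18, 38) — d² to each: N1:635, N2:1569, N3:1346, N4:850, N5:2, N6:1718 → nearest is N5
(28, 31, 28) — d² to each: N1:41, N2:581, N3:162, N4:216, N5:972, N6:458 → nearest is N1
1 of the 6 points has N2 as nearest.

1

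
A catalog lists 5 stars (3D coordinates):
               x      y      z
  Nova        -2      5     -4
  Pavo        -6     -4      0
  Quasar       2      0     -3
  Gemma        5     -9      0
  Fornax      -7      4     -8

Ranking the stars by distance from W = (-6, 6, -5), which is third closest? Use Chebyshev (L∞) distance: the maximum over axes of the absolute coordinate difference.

d(W, Nova) = max(4, 1, 1) = 4
d(W, Pavo) = max(0, 10, 5) = 10
d(W, Quasar) = max(8, 6, 2) = 8
d(W, Gemma) = max(11, 15, 5) = 15
d(W, Fornax) = max(1, 2, 3) = 3
Sorted ascending: Fornax, Nova, Quasar, Pavo, … — the third-nearest is Quasar.

Quasar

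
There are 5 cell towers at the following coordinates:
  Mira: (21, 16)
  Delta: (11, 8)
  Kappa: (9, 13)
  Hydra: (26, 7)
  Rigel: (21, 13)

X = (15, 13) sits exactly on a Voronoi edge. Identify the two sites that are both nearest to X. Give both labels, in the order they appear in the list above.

Squared distances from X to each site:
d²(X, Mira) = 36 + 9 = 45
d²(X, Delta) = 16 + 25 = 41
d²(X, Kappa) = 36 + 0 = 36
d²(X, Hydra) = 121 + 36 = 157
d²(X, Rigel) = 36 + 0 = 36
X is equidistant from Kappa and Rigel (both at squared distance 36), and every other site is strictly farther — so X lies on the Kappa–Rigel Voronoi edge.

Kappa and Rigel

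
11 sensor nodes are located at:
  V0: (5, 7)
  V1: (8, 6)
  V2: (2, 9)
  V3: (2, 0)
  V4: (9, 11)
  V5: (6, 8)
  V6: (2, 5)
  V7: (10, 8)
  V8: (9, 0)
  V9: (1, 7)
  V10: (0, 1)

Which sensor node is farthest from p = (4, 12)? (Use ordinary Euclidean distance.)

Squared Euclidean distances:
|pV0|² = (4−5)² + (12−7)² = 1 + 25 = 26
|pV1|² = (4−8)² + (12−6)² = 16 + 36 = 52
|pV2|² = (4−2)² + (12−9)² = 4 + 9 = 13
|pV3|² = (4−2)² + (12−0)² = 4 + 144 = 148
|pV4|² = (4−9)² + (12−11)² = 25 + 1 = 26
|pV5|² = (4−6)² + (12−8)² = 4 + 16 = 20
|pV6|² = (4−2)² + (12−5)² = 4 + 49 = 53
|pV7|² = (4−10)² + (12−8)² = 36 + 16 = 52
|pV8|² = (4−9)² + (12−0)² = 25 + 144 = 169
|pV9|² = (4−1)² + (12−7)² = 9 + 25 = 34
d²(p, V10) = (4−0)² + (12−1)² = 16 + 121 = 137
The largest is to V8.

V8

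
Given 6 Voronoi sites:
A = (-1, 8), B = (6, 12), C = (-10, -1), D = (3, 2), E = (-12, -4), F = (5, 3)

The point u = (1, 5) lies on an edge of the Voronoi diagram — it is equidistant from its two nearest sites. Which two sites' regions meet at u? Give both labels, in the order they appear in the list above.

Squared distances from u to each site:
|uA|² = (1−(-1))² + (5−8)² = 4 + 9 = 13
|uB|² = (1−6)² + (5−12)² = 25 + 49 = 74
|uC|² = (1−(-10))² + (5−(-1))² = 121 + 36 = 157
|uD|² = (1−3)² + (5−2)² = 4 + 9 = 13
|uE|² = (1−(-12))² + (5−(-4))² = 169 + 81 = 250
|uF|² = (1−5)² + (5−3)² = 16 + 4 = 20
u is equidistant from A and D (both at squared distance 13), and every other site is strictly farther — so u lies on the A–D Voronoi edge.

A and D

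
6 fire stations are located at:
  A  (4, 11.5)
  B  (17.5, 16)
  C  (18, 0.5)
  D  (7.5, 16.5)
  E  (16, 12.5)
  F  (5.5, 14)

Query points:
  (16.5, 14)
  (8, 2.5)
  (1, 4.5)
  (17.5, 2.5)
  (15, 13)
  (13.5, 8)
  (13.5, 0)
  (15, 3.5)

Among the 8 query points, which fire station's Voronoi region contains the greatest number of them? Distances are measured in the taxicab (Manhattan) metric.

(16.5, 14) — d to each: A:15, B:3, C:15, D:11.5, E:2, F:11 → nearest is E
(8, 2.5) — d to each: A:13, B:23, C:12, D:14.5, E:18, F:14 → nearest is C
(1, 4.5) — d to each: A:10, B:28, C:21, D:18.5, E:23, F:14 → nearest is A
(17.5, 2.5) — d to each: A:22.5, B:13.5, C:2.5, D:24, E:11.5, F:23.5 → nearest is C
(15, 13) — d to each: A:12.5, B:5.5, C:15.5, D:11, E:1.5, F:10.5 → nearest is E
(13.5, 8) — d to each: A:13, B:12, C:12, D:14.5, E:7, F:14 → nearest is E
(13.5, 0) — d to each: A:21, B:20, C:5, D:22.5, E:15, F:22 → nearest is C
(15, 3.5) — d to each: A:19, B:15, C:6, D:20.5, E:10, F:20 → nearest is C
Tally — A:1, C:4, E:3. C captures the most (4).

C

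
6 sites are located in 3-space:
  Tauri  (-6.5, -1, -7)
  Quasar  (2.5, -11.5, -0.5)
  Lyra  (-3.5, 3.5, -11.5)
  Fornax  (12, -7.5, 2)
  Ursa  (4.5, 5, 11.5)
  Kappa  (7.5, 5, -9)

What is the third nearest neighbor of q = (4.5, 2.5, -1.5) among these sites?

Lyra

Compare squared distances (the ordering matches that of the actual distances):
d²(q, Tauri) = (4.5−(-6.5))² + (2.5−(-1))² + (-1.5−(-7))² = 121 + 12.25 + 30.25 = 163.5
d²(q, Quasar) = (4.5−2.5)² + (2.5−(-11.5))² + (-1.5−(-0.5))² = 4 + 196 + 1 = 201
d²(q, Lyra) = (4.5−(-3.5))² + (2.5−3.5)² + (-1.5−(-11.5))² = 64 + 1 + 100 = 165
d²(q, Fornax) = (4.5−12)² + (2.5−(-7.5))² + (-1.5−2)² = 56.25 + 100 + 12.25 = 168.5
d²(q, Ursa) = (4.5−4.5)² + (2.5−5)² + (-1.5−11.5)² = 0 + 6.25 + 169 = 175.25
d²(q, Kappa) = (4.5−7.5)² + (2.5−5)² + (-1.5−(-9))² = 9 + 6.25 + 56.25 = 71.5
Sorted ascending: Kappa, Tauri, Lyra, Fornax, … — the third-nearest is Lyra.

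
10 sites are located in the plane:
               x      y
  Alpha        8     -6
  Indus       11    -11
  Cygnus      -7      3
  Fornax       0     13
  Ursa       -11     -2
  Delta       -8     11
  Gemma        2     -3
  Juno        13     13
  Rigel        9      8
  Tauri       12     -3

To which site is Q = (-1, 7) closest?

Fornax

Compare squared distances (the ordering matches that of the actual distances):
d²(Q, Alpha) = (-1−8)² + (7−(-6))² = 81 + 169 = 250
d²(Q, Indus) = (-1−11)² + (7−(-11))² = 144 + 324 = 468
d²(Q, Cygnus) = (-1−(-7))² + (7−3)² = 36 + 16 = 52
d²(Q, Fornax) = (-1−0)² + (7−13)² = 1 + 36 = 37
d²(Q, Ursa) = (-1−(-11))² + (7−(-2))² = 100 + 81 = 181
d²(Q, Delta) = (-1−(-8))² + (7−11)² = 49 + 16 = 65
d²(Q, Gemma) = (-1−2)² + (7−(-3))² = 9 + 100 = 109
d²(Q, Juno) = (-1−13)² + (7−13)² = 196 + 36 = 232
d²(Q, Rigel) = (-1−9)² + (7−8)² = 100 + 1 = 101
d²(Q, Tauri) = (-1−12)² + (7−(-3))² = 169 + 100 = 269
Minimum is at Fornax.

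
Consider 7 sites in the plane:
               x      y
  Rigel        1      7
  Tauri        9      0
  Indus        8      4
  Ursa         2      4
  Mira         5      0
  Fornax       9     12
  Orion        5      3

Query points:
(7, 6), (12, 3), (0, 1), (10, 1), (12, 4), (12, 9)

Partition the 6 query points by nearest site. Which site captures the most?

(7, 6) — d² to each: Rigel:37, Tauri:40, Indus:5, Ursa:29, Mira:40, Fornax:40, Orion:13 → nearest is Indus
(12, 3) — d² to each: Rigel:137, Tauri:18, Indus:17, Ursa:101, Mira:58, Fornax:90, Orion:49 → nearest is Indus
(0, 1) — d² to each: Rigel:37, Tauri:82, Indus:73, Ursa:13, Mira:26, Fornax:202, Orion:29 → nearest is Ursa
(10, 1) — d² to each: Rigel:117, Tauri:2, Indus:13, Ursa:73, Mira:26, Fornax:122, Orion:29 → nearest is Tauri
(12, 4) — d² to each: Rigel:130, Tauri:25, Indus:16, Ursa:100, Mira:65, Fornax:73, Orion:50 → nearest is Indus
(12, 9) — d² to each: Rigel:125, Tauri:90, Indus:41, Ursa:125, Mira:130, Fornax:18, Orion:85 → nearest is Fornax
Tally — Tauri:1, Indus:3, Ursa:1, Fornax:1. Indus captures the most (3).

Indus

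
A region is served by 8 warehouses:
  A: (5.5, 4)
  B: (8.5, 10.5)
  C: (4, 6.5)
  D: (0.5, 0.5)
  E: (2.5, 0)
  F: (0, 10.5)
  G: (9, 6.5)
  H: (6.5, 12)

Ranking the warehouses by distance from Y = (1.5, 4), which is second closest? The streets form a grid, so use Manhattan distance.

D

d(Y,A) = 4 + 0 = 4
d(Y,B) = 7 + 6.5 = 13.5
d(Y,C) = 2.5 + 2.5 = 5
d(Y,D) = 1 + 3.5 = 4.5
d(Y,E) = 1 + 4 = 5
d(Y,F) = 1.5 + 6.5 = 8
d(Y,G) = 7.5 + 2.5 = 10
d(Y,H) = 5 + 8 = 13
Sorted ascending: A, D, C, … — the second-nearest is D.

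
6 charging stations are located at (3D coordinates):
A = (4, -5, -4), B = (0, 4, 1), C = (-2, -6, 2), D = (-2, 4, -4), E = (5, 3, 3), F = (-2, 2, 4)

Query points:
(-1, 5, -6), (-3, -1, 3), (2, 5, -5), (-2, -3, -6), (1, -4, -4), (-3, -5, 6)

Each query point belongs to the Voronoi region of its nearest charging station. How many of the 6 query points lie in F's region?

(-1, 5, -6) — d² to each: A:129, B:51, C:186, D:6, E:121, F:110 → nearest is D
(-3, -1, 3) — d² to each: A:114, B:38, C:27, D:75, E:80, F:11 → nearest is F
(2, 5, -5) — d² to each: A:105, B:41, C:186, D:18, E:77, F:106 → nearest is D
(-2, -3, -6) — d² to each: A:44, B:102, C:73, D:53, E:166, F:125 → nearest is A
(1, -4, -4) — d² to each: A:10, B:90, C:49, D:73, E:114, F:109 → nearest is A
(-3, -5, 6) — d² to each: A:149, B:115, C:18, D:182, E:137, F:54 → nearest is C
1 of the 6 points has F as nearest.

1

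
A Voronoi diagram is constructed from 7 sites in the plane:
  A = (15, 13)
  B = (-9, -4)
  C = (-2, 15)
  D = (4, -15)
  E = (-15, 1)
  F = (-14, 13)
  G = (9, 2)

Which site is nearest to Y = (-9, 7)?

Squared Euclidean distances:
|YA|² = (-9−15)² + (7−13)² = 576 + 36 = 612
|YB|² = (-9−(-9))² + (7−(-4))² = 0 + 121 = 121
|YC|² = (-9−(-2))² + (7−15)² = 49 + 64 = 113
|YD|² = (-9−4)² + (7−(-15))² = 169 + 484 = 653
|YE|² = (-9−(-15))² + (7−1)² = 36 + 36 = 72
|YF|² = (-9−(-14))² + (7−13)² = 25 + 36 = 61
|YG|² = (-9−9)² + (7−2)² = 324 + 25 = 349
The smallest is to F, so Y lies in the Voronoi region of F.

F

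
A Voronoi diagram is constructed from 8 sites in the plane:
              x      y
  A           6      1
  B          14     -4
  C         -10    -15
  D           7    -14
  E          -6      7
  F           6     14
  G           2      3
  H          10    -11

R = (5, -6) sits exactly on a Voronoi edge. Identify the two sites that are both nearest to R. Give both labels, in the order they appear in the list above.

Squared distances from R to each site:
|RA|² = (5−6)² + (-6−1)² = 1 + 49 = 50
|RB|² = (5−14)² + (-6−(-4))² = 81 + 4 = 85
|RC|² = (5−(-10))² + (-6−(-15))² = 225 + 81 = 306
|RD|² = (5−7)² + (-6−(-14))² = 4 + 64 = 68
|RE|² = (5−(-6))² + (-6−7)² = 121 + 169 = 290
|RF|² = (5−6)² + (-6−14)² = 1 + 400 = 401
|RG|² = (5−2)² + (-6−3)² = 9 + 81 = 90
|RH|² = (5−10)² + (-6−(-11))² = 25 + 25 = 50
R is equidistant from A and H (both at squared distance 50), and every other site is strictly farther — so R lies on the A–H Voronoi edge.

A and H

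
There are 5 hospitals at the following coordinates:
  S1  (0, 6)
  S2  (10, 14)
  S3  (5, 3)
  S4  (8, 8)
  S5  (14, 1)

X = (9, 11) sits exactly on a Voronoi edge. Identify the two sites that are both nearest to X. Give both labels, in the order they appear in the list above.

Squared distances from X to each site:
|XS1|² = (9−0)² + (11−6)² = 81 + 25 = 106
|XS2|² = (9−10)² + (11−14)² = 1 + 9 = 10
|XS3|² = (9−5)² + (11−3)² = 16 + 64 = 80
|XS4|² = (9−8)² + (11−8)² = 1 + 9 = 10
|XS5|² = (9−14)² + (11−1)² = 25 + 100 = 125
X is equidistant from S2 and S4 (both at squared distance 10), and every other site is strictly farther — so X lies on the S2–S4 Voronoi edge.

S2 and S4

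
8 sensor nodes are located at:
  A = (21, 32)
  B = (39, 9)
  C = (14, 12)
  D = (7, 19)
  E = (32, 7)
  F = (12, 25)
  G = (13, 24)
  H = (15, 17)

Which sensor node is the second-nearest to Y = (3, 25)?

Since √ is increasing, it suffices to compare squared distances:
|YA|² = (3−21)² + (25−32)² = 324 + 49 = 373
|YB|² = (3−39)² + (25−9)² = 1296 + 256 = 1552
|YC|² = (3−14)² + (25−12)² = 121 + 169 = 290
|YD|² = (3−7)² + (25−19)² = 16 + 36 = 52
|YE|² = (3−32)² + (25−7)² = 841 + 324 = 1165
|YF|² = (3−12)² + (25−25)² = 81 + 0 = 81
|YG|² = (3−13)² + (25−24)² = 100 + 1 = 101
|YH|² = (3−15)² + (25−17)² = 144 + 64 = 208
Sorted ascending: D, F, G, … — the second-nearest is F.

F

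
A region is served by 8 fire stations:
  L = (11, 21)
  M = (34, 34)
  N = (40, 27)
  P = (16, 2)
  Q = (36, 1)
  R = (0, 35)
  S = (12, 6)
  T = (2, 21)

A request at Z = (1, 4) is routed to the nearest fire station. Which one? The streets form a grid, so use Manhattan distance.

d(Z,L) = |1−11| + |4−21| = 10 + 17 = 27
d(Z,M) = |1−34| + |4−34| = 33 + 30 = 63
d(Z,N) = |1−40| + |4−27| = 39 + 23 = 62
d(Z,P) = |1−16| + |4−2| = 15 + 2 = 17
d(Z,Q) = |1−36| + |4−1| = 35 + 3 = 38
d(Z,R) = |1−0| + |4−35| = 1 + 31 = 32
d(Z,S) = |1−12| + |4−6| = 11 + 2 = 13
d(Z,T) = |1−2| + |4−21| = 1 + 17 = 18
The smallest is to S, so Z lies in the Voronoi region of S.

S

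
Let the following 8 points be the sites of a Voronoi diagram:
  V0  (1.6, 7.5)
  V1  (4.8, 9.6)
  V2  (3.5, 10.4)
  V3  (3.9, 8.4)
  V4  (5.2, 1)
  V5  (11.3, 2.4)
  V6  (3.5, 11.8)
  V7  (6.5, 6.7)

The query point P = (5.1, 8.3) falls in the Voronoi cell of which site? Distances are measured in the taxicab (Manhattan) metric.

V3

d(P,V0) = |5.1−1.6| + |8.3−7.5| = 3.5 + 0.8 = 4.3
d(P,V1) = |5.1−4.8| + |8.3−9.6| = 0.3 + 1.3 = 1.6
d(P,V2) = |5.1−3.5| + |8.3−10.4| = 1.6 + 2.1 = 3.7
d(P,V3) = |5.1−3.9| + |8.3−8.4| = 1.2 + 0.1 = 1.3
d(P,V4) = |5.1−5.2| + |8.3−1| = 0.1 + 7.3 = 7.4
d(P,V5) = |5.1−11.3| + |8.3−2.4| = 6.2 + 5.9 = 12.1
d(P,V6) = |5.1−3.5| + |8.3−11.8| = 1.6 + 3.5 = 5.1
d(P,V7) = |5.1−6.5| + |8.3−6.7| = 1.4 + 1.6 = 3
V3 is nearest.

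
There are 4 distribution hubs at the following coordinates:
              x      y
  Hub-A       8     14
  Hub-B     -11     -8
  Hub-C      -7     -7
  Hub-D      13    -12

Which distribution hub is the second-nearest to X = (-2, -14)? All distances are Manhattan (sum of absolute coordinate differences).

d(X, Hub-A) = |-2−8| + |-14−14| = 10 + 28 = 38
d(X, Hub-B) = |-2−(-11)| + |-14−(-8)| = 9 + 6 = 15
d(X, Hub-C) = |-2−(-7)| + |-14−(-7)| = 5 + 7 = 12
d(X, Hub-D) = |-2−13| + |-14−(-12)| = 15 + 2 = 17
Sorted ascending: Hub-C, Hub-B, Hub-D, … — the second-nearest is Hub-B.

Hub-B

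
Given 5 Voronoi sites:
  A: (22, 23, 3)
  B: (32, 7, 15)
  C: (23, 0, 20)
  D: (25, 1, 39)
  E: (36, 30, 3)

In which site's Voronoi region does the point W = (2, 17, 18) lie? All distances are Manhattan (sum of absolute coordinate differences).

d(W,A) = |2−22| + |17−23| + |18−3| = 20 + 6 + 15 = 41
d(W,B) = |2−32| + |17−7| + |18−15| = 30 + 10 + 3 = 43
d(W,C) = |2−23| + |17−0| + |18−20| = 21 + 17 + 2 = 40
d(W,D) = |2−25| + |17−1| + |18−39| = 23 + 16 + 21 = 60
d(W,E) = |2−36| + |17−30| + |18−3| = 34 + 13 + 15 = 62
The smallest is to C, so W lies in the Voronoi region of C.

C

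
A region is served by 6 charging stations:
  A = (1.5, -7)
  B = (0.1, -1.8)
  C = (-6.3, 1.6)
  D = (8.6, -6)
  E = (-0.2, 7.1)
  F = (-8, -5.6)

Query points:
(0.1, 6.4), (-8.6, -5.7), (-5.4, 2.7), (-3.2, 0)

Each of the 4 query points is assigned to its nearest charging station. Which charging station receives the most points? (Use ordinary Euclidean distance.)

C

(0.1, 6.4) — d² to each: A:181.52, B:67.24, C:64, D:226.01, E:0.58, F:209.61 → nearest is E
(-8.6, -5.7) — d² to each: A:103.7, B:90.9, C:58.58, D:295.93, E:234.4, F:0.37 → nearest is F
(-5.4, 2.7) — d² to each: A:141.7, B:50.5, C:2.02, D:271.69, E:46.4, F:75.65 → nearest is C
(-3.2, 0) — d² to each: A:71.09, B:14.13, C:12.17, D:175.24, E:59.41, F:54.4 → nearest is C
Tally — C:2, E:1, F:1. C captures the most (2).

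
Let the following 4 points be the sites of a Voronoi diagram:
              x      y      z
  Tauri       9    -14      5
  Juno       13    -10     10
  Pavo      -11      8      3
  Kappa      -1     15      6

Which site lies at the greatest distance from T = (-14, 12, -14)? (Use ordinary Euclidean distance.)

Juno

Squared Euclidean distances:
d²(T, Tauri) = (-14−9)² + (12−(-14))² + (-14−5)² = 529 + 676 + 361 = 1566
d²(T, Juno) = (-14−13)² + (12−(-10))² + (-14−10)² = 729 + 484 + 576 = 1789
d²(T, Pavo) = (-14−(-11))² + (12−8)² + (-14−3)² = 9 + 16 + 289 = 314
d²(T, Kappa) = (-14−(-1))² + (12−15)² + (-14−6)² = 169 + 9 + 400 = 578
The largest is to Juno.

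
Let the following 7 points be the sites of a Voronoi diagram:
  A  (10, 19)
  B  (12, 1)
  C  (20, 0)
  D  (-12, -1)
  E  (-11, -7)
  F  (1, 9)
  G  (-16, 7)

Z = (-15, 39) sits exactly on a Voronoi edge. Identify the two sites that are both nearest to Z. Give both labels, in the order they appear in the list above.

A and G

Squared distances from Z to each site:
|ZA|² = (-15−10)² + (39−19)² = 625 + 400 = 1025
|ZB|² = (-15−12)² + (39−1)² = 729 + 1444 = 2173
|ZC|² = (-15−20)² + (39−0)² = 1225 + 1521 = 2746
|ZD|² = (-15−(-12))² + (39−(-1))² = 9 + 1600 = 1609
|ZE|² = (-15−(-11))² + (39−(-7))² = 16 + 2116 = 2132
|ZF|² = (-15−1)² + (39−9)² = 256 + 900 = 1156
|ZG|² = (-15−(-16))² + (39−7)² = 1 + 1024 = 1025
Z is equidistant from A and G (both at squared distance 1025), and every other site is strictly farther — so Z lies on the A–G Voronoi edge.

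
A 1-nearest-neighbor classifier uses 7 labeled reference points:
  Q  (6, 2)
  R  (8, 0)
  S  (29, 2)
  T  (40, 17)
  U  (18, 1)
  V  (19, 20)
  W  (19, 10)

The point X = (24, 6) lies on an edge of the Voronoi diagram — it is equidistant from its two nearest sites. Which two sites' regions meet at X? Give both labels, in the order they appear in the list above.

S and W

Squared distances from X to each site:
|XQ|² = (24−6)² + (6−2)² = 324 + 16 = 340
|XR|² = (24−8)² + (6−0)² = 256 + 36 = 292
|XS|² = (24−29)² + (6−2)² = 25 + 16 = 41
|XT|² = (24−40)² + (6−17)² = 256 + 121 = 377
|XU|² = (24−18)² + (6−1)² = 36 + 25 = 61
|XV|² = (24−19)² + (6−20)² = 25 + 196 = 221
|XW|² = (24−19)² + (6−10)² = 25 + 16 = 41
X is equidistant from S and W (both at squared distance 41), and every other site is strictly farther — so X lies on the S–W Voronoi edge.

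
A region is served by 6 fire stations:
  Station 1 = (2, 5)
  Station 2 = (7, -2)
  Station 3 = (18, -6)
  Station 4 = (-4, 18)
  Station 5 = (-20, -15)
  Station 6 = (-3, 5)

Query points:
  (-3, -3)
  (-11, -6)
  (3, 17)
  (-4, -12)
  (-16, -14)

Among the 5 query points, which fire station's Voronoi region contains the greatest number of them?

(-3, -3) — d² to each: Station 1:89, Station 2:101, Station 3:450, Station 4:442, Station 5:433, Station 6:64 → nearest is Station 6
(-11, -6) — d² to each: Station 1:290, Station 2:340, Station 3:841, Station 4:625, Station 5:162, Station 6:185 → nearest is Station 5
(3, 17) — d² to each: Station 1:145, Station 2:377, Station 3:754, Station 4:50, Station 5:1553, Station 6:180 → nearest is Station 4
(-4, -12) — d² to each: Station 1:325, Station 2:221, Station 3:520, Station 4:900, Station 5:265, Station 6:290 → nearest is Station 2
(-16, -14) — d² to each: Station 1:685, Station 2:673, Station 3:1220, Station 4:1168, Station 5:17, Station 6:530 → nearest is Station 5
Tally — Station 2:1, Station 4:1, Station 5:2, Station 6:1. Station 5 captures the most (2).

Station 5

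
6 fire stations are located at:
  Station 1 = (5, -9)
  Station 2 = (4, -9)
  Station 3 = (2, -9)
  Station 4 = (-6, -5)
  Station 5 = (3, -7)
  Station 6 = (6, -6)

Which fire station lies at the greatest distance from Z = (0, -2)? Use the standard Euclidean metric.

Station 1

Squared Euclidean distances:
d²(Z, Station 1) = (0−5)² + (-2−(-9))² = 25 + 49 = 74
d²(Z, Station 2) = (0−4)² + (-2−(-9))² = 16 + 49 = 65
d²(Z, Station 3) = (0−2)² + (-2−(-9))² = 4 + 49 = 53
d²(Z, Station 4) = (0−(-6))² + (-2−(-5))² = 36 + 9 = 45
d²(Z, Station 5) = (0−3)² + (-2−(-7))² = 9 + 25 = 34
d²(Z, Station 6) = (0−6)² + (-2−(-6))² = 36 + 16 = 52
The largest is to Station 1.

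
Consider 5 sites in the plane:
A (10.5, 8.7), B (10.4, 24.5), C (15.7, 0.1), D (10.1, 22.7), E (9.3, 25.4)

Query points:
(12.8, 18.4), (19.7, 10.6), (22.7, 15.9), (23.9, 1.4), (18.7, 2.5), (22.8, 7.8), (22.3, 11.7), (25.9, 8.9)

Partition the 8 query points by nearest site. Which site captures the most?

(12.8, 18.4) — d² to each: A:99.38, B:42.97, C:343.3, D:25.78, E:61.25 → nearest is D
(19.7, 10.6) — d² to each: A:88.25, B:279.7, C:126.25, D:238.57, E:327.2 → nearest is A
(22.7, 15.9) — d² to each: A:200.68, B:225.25, C:298.64, D:205, E:269.81 → nearest is A
(23.9, 1.4) — d² to each: A:232.85, B:715.86, C:68.93, D:644.13, E:789.16 → nearest is C
(18.7, 2.5) — d² to each: A:105.68, B:552.89, C:14.76, D:482, E:612.77 → nearest is C
(22.8, 7.8) — d² to each: A:152.1, B:432.65, C:109.7, D:383.3, E:492.01 → nearest is C
(22.3, 11.7) — d² to each: A:148.24, B:305.45, C:178.12, D:269.84, E:356.69 → nearest is A
(25.9, 8.9) — d² to each: A:237.2, B:483.61, C:181.48, D:440.08, E:547.81 → nearest is C
Tally — A:3, C:4, D:1. C captures the most (4).

C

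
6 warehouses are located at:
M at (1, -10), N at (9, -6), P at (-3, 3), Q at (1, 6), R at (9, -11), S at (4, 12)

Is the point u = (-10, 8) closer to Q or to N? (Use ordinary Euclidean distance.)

Q

Compare squared distances:
|uQ|² = (-10−1)² + (8−6)² = 121 + 4 = 125
|uN|² = (-10−9)² + (8−(-6))² = 361 + 196 = 557
125 < 557, so Q is closer.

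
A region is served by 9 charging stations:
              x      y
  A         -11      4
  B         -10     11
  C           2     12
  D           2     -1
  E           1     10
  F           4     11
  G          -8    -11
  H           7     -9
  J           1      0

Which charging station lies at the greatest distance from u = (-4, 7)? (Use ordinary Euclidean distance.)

H

Compare squared distances (the ordering matches that of the actual distances):
|uA|² = (-4−(-11))² + (7−4)² = 49 + 9 = 58
|uB|² = (-4−(-10))² + (7−11)² = 36 + 16 = 52
|uC|² = (-4−2)² + (7−12)² = 36 + 25 = 61
|uD|² = (-4−2)² + (7−(-1))² = 36 + 64 = 100
|uE|² = (-4−1)² + (7−10)² = 25 + 9 = 34
|uF|² = (-4−4)² + (7−11)² = 64 + 16 = 80
|uG|² = (-4−(-8))² + (7−(-11))² = 16 + 324 = 340
|uH|² = (-4−7)² + (7−(-9))² = 121 + 256 = 377
|uJ|² = (-4−1)² + (7−0)² = 25 + 49 = 74
The largest is to H.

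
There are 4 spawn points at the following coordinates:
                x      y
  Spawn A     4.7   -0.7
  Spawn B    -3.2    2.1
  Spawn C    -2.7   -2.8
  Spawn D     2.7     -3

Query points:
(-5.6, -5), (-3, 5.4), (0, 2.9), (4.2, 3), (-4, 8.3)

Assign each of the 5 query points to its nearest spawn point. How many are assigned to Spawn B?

3

(-5.6, -5) — d² to each: Spawn A:124.58, Spawn B:56.17, Spawn C:13.25, Spawn D:72.89 → nearest is Spawn C
(-3, 5.4) — d² to each: Spawn A:96.5, Spawn B:10.93, Spawn C:67.33, Spawn D:103.05 → nearest is Spawn B
(0, 2.9) — d² to each: Spawn A:35.05, Spawn B:10.88, Spawn C:39.78, Spawn D:42.1 → nearest is Spawn B
(4.2, 3) — d² to each: Spawn A:13.94, Spawn B:55.57, Spawn C:81.25, Spawn D:38.25 → nearest is Spawn A
(-4, 8.3) — d² to each: Spawn A:156.69, Spawn B:39.08, Spawn C:124.9, Spawn D:172.58 → nearest is Spawn B
3 of the 5 points have Spawn B as nearest.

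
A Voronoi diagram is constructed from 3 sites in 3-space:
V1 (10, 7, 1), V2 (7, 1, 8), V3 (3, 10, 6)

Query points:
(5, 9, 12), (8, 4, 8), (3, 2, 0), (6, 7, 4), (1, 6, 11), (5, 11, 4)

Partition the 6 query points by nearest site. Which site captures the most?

(5, 9, 12) — d² to each: V1:150, V2:84, V3:41 → nearest is V3
(8, 4, 8) — d² to each: V1:62, V2:10, V3:65 → nearest is V2
(3, 2, 0) — d² to each: V1:75, V2:81, V3:100 → nearest is V1
(6, 7, 4) — d² to each: V1:25, V2:53, V3:22 → nearest is V3
(1, 6, 11) — d² to each: V1:182, V2:70, V3:45 → nearest is V3
(5, 11, 4) — d² to each: V1:50, V2:120, V3:9 → nearest is V3
Tally — V1:1, V2:1, V3:4. V3 captures the most (4).

V3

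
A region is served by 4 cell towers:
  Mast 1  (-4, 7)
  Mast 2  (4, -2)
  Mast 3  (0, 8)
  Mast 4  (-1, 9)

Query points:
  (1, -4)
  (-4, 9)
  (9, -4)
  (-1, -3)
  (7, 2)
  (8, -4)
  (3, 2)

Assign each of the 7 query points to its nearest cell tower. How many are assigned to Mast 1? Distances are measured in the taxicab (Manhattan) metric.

(1, -4) — d to each: Mast 1:16, Mast 2:5, Mast 3:13, Mast 4:15 → nearest is Mast 2
(-4, 9) — d to each: Mast 1:2, Mast 2:19, Mast 3:5, Mast 4:3 → nearest is Mast 1
(9, -4) — d to each: Mast 1:24, Mast 2:7, Mast 3:21, Mast 4:23 → nearest is Mast 2
(-1, -3) — d to each: Mast 1:13, Mast 2:6, Mast 3:12, Mast 4:12 → nearest is Mast 2
(7, 2) — d to each: Mast 1:16, Mast 2:7, Mast 3:13, Mast 4:15 → nearest is Mast 2
(8, -4) — d to each: Mast 1:23, Mast 2:6, Mast 3:20, Mast 4:22 → nearest is Mast 2
(3, 2) — d to each: Mast 1:12, Mast 2:5, Mast 3:9, Mast 4:11 → nearest is Mast 2
1 of the 7 points has Mast 1 as nearest.

1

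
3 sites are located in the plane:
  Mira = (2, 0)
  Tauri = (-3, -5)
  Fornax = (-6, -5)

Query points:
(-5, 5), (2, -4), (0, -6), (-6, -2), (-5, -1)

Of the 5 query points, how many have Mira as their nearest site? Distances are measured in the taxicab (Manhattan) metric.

(-5, 5) — d to each: Mira:12, Tauri:12, Fornax:11 → nearest is Fornax
(2, -4) — d to each: Mira:4, Tauri:6, Fornax:9 → nearest is Mira
(0, -6) — d to each: Mira:8, Tauri:4, Fornax:7 → nearest is Tauri
(-6, -2) — d to each: Mira:10, Tauri:6, Fornax:3 → nearest is Fornax
(-5, -1) — d to each: Mira:8, Tauri:6, Fornax:5 → nearest is Fornax
1 of the 5 points has Mira as nearest.

1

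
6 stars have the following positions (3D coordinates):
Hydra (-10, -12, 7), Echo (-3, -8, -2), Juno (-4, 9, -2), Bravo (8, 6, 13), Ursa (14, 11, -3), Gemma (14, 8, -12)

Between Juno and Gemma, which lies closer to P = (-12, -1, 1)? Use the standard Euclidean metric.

Compare squared distances:
d²(P, Juno) = (-12−(-4))² + (-1−9)² + (1−(-2))² = 64 + 100 + 9 = 173
d²(P, Gemma) = (-12−14)² + (-1−8)² + (1−(-12))² = 676 + 81 + 169 = 926
173 < 926, so Juno is closer.

Juno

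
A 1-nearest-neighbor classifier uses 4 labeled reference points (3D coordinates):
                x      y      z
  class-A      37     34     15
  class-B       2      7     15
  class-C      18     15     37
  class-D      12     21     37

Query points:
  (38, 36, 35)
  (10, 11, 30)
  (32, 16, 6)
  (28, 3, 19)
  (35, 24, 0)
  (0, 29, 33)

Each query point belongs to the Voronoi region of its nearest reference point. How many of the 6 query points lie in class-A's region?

(38, 36, 35) — d² to each: class-A:405, class-B:2537, class-C:845, class-D:905 → nearest is class-A
(10, 11, 30) — d² to each: class-A:1483, class-B:305, class-C:129, class-D:153 → nearest is class-C
(32, 16, 6) — d² to each: class-A:430, class-B:1062, class-C:1158, class-D:1386 → nearest is class-A
(28, 3, 19) — d² to each: class-A:1058, class-B:708, class-C:568, class-D:904 → nearest is class-C
(35, 24, 0) — d² to each: class-A:329, class-B:1603, class-C:1739, class-D:1907 → nearest is class-A
(0, 29, 33) — d² to each: class-A:1718, class-B:812, class-C:536, class-D:224 → nearest is class-D
3 of the 6 points have class-A as nearest.

3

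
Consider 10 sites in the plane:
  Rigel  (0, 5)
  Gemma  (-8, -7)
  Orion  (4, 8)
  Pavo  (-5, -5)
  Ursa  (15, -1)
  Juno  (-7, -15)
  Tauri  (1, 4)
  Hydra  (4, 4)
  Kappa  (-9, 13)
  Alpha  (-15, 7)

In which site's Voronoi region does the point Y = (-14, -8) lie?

Compare squared distances (the ordering matches that of the actual distances):
d²(Y, Rigel) = 196 + 169 = 365
d²(Y, Gemma) = 36 + 1 = 37
d²(Y, Orion) = 324 + 256 = 580
d²(Y, Pavo) = 81 + 9 = 90
d²(Y, Ursa) = 841 + 49 = 890
d²(Y, Juno) = 49 + 49 = 98
d²(Y, Tauri) = 225 + 144 = 369
d²(Y, Hydra) = 324 + 144 = 468
d²(Y, Kappa) = 25 + 441 = 466
d²(Y, Alpha) = 1 + 225 = 226
The smallest is to Gemma, so Y lies in the Voronoi region of Gemma.

Gemma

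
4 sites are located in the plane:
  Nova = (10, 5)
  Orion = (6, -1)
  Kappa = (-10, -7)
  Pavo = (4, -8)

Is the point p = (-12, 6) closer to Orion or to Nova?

Compare squared distances:
d²(p, Orion) = (-12−6)² + (6−(-1))² = 324 + 49 = 373
d²(p, Nova) = (-12−10)² + (6−5)² = 484 + 1 = 485
373 < 485, so Orion is closer.

Orion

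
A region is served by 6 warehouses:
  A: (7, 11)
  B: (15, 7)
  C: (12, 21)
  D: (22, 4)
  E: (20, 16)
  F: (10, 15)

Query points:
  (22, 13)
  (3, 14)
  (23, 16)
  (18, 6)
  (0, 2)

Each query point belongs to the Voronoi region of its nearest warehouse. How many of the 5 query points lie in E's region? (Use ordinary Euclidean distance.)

(22, 13) — d² to each: A:229, B:85, C:164, D:81, E:13, F:148 → nearest is E
(3, 14) — d² to each: A:25, B:193, C:130, D:461, E:293, F:50 → nearest is A
(23, 16) — d² to each: A:281, B:145, C:146, D:145, E:9, F:170 → nearest is E
(18, 6) — d² to each: A:146, B:10, C:261, D:20, E:104, F:145 → nearest is B
(0, 2) — d² to each: A:130, B:250, C:505, D:488, E:596, F:269 → nearest is A
2 of the 5 points have E as nearest.

2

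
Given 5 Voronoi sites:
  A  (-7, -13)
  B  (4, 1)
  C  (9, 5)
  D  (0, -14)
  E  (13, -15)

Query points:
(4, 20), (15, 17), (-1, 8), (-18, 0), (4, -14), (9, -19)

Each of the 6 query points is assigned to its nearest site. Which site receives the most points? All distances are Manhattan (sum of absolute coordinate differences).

(4, 20) — d to each: A:44, B:19, C:20, D:38, E:44 → nearest is B
(15, 17) — d to each: A:52, B:27, C:18, D:46, E:34 → nearest is C
(-1, 8) — d to each: A:27, B:12, C:13, D:23, E:37 → nearest is B
(-18, 0) — d to each: A:24, B:23, C:32, D:32, E:46 → nearest is B
(4, -14) — d to each: A:12, B:15, C:24, D:4, E:10 → nearest is D
(9, -19) — d to each: A:22, B:25, C:24, D:14, E:8 → nearest is E
Tally — B:3, C:1, D:1, E:1. B captures the most (3).

B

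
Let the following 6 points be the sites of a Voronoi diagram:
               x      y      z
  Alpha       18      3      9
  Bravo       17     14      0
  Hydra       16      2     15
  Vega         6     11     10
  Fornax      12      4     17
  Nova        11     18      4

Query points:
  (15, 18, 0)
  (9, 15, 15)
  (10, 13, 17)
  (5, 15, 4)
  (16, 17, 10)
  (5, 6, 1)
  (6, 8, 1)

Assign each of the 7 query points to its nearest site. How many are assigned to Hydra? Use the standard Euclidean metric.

(15, 18, 0) — d² to each: Alpha:315, Bravo:20, Hydra:482, Vega:230, Fornax:494, Nova:32 → nearest is Bravo
(9, 15, 15) — d² to each: Alpha:261, Bravo:290, Hydra:218, Vega:50, Fornax:134, Nova:134 → nearest is Vega
(10, 13, 17) — d² to each: Alpha:228, Bravo:339, Hydra:161, Vega:69, Fornax:85, Nova:195 → nearest is Vega
(5, 15, 4) — d² to each: Alpha:338, Bravo:161, Hydra:411, Vega:53, Fornax:339, Nova:45 → nearest is Nova
(16, 17, 10) — d² to each: Alpha:201, Bravo:110, Hydra:250, Vega:136, Fornax:234, Nova:62 → nearest is Nova
(5, 6, 1) — d² to each: Alpha:242, Bravo:209, Hydra:333, Vega:107, Fornax:309, Nova:189 → nearest is Vega
(6, 8, 1) — d² to each: Alpha:233, Bravo:158, Hydra:332, Vega:90, Fornax:308, Nova:134 → nearest is Vega
0 of the 7 points have Hydra as nearest.

0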